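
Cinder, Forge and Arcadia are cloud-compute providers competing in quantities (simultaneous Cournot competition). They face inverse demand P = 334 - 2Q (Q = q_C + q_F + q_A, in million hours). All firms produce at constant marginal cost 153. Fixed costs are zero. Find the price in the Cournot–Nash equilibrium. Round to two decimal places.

A representative firm's profit is π_i = q_i(334 - 2Q) - 153q_i.
Setting ∂π_i/∂q_i = 0 with rivals' quantities fixed: 181 - 4q_i - 2·Σ_{j≠i} q_j = 0.
By symmetry each firm produces the same amount; substituting Σ_{j≠i} q_j = 2q_i yields q_i = 181/8.
Total output Q = 543/8, so price P = 334 - 2·(543/8) = 793/4.

198.25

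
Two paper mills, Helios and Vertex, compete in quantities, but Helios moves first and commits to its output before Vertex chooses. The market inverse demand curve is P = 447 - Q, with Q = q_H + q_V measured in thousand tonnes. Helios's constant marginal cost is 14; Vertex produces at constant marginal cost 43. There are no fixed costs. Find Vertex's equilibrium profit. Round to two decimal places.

The follower Vertex best-responds to any q_H: π_V = (447 - Q)q_V - 43q_V.
∂π_V/∂q_V = 404 - q_H - 2q_V = 0 gives the reaction function q_V = (404 - q_H)/2.
Helios substitutes q_V(q_H) into its own profit: π_H = q_H(447 - q_H - (404 - q_H)/2) - 14q_H = (245 - (1/2)q_H)q_H - 14q_H.
Leader FOC: 231 - q_H = 0, so q_H = 231.
Then q_V = (404 - 231)/2 = 173/2.
Price P = 447 - 635/2 = 259/2.
Vertex's profit: (259/2 - 43)·(173/2) = 7482.2500.

7482.25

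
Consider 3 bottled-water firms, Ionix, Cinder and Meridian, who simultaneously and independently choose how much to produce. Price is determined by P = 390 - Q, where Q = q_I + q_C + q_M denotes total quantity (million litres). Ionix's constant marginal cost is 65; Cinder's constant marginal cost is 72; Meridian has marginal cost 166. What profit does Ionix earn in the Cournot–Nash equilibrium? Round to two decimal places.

11718.06

Ionix's profit: π_I = (390 - Q)q_I - (65q_I). Setting ∂π_I/∂q_I = 0: 325 - 2q_I - (q_C + q_M) = 0.
Cinder's profit: π_C = (390 - Q)q_C - (72q_C). Setting ∂π_C/∂q_C = 0: 318 - 2q_C - (q_I + q_M) = 0.
Meridian's profit: π_M = (390 - Q)q_M - (166q_M). Setting ∂π_M/∂q_M = 0: 224 - 2q_M - (q_I + q_C) = 0.
Adding the 3 first-order conditions: 867 − 4Q = 0, so Q = 867/4.
Back-substituting: q_I = (325 − 867/4) = 433/4, q_C = (318 − 867/4) = 405/4, q_M = (224 − 867/4) = 29/4.
Price P = 390 - 867/4 = 693/4.
Ionix's profit: (693/4 - 65)·(433/4) = 11718.0625.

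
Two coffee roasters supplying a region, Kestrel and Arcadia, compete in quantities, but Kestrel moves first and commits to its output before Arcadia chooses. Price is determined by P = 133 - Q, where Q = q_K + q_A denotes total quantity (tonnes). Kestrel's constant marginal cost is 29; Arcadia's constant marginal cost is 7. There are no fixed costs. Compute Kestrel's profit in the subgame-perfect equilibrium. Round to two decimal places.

Solve by backward induction. Given q_K, the follower Arcadia maximises π_A = (133 - q_K - q_A)q_A - 7q_A.
∂π_A/∂q_A = 126 - q_K - 2q_A = 0 gives the reaction function q_A = (126 - q_K)/2.
The leader anticipates this reaction. Substituting into P = 133 - Q gives P = 70 - (1/2)q_K, so π_K = (70 - (1/2)q_K)q_K - 29q_K.
Leader FOC: 41 - q_K = 0, so q_K = 41.
Then q_A = (126 - 41)/2 = 85/2.
Price P = 133 - 167/2 = 99/2.
Kestrel's profit: (99/2 - 29)·41 = 1681/2.

840.50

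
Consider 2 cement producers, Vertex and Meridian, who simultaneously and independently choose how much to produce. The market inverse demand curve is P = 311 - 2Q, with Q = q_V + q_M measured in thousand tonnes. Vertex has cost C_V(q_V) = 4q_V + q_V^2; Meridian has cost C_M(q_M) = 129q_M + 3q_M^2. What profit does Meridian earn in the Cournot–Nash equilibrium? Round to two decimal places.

364.29

Vertex's profit: π_V = (311 - 2Q)q_V - (4q_V + q_V²). Setting ∂π_V/∂q_V = 0: 307 - 6q_V - 2(q_M) = 0.
Meridian's profit: π_M = (311 - 2Q)q_M - (129q_M + 3q_M²). Setting ∂π_M/∂q_M = 0: 182 - 10q_M - 2(q_V) = 0.
So q_V = (307 - 2q_M)/6 and q_M = (182 - 2q_V)/10.
Solving the pair: q_V = 1353/28, q_M = 239/28.
Price P = 311 - 2·(398/7) = 1381/7.
Meridian's profit: (1381/7)·(239/28) - 129·(239/28) - 3(239/28)² = 364.2921.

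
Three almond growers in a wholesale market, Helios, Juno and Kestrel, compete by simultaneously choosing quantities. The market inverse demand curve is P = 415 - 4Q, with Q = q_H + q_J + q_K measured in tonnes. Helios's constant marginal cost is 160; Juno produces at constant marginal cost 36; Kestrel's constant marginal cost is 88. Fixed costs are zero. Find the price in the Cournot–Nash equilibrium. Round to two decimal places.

Helios's profit: π_H = (415 - 4Q)q_H - (160q_H). Setting ∂π_H/∂q_H = 0: 255 - 8q_H - 4(q_J + q_K) = 0.
Juno's first-order condition: 379 - 8q_J - 4(q_H + q_K) = 0.
Kestrel's profit: π_K = (415 - 4Q)q_K - (88q_K). Setting ∂π_K/∂q_K = 0: 327 - 8q_K - 4(q_H + q_J) = 0.
Adding the 3 first-order conditions: 961 − 16Q = 0, so Q = 961/16.
Back-substituting: q_H = (255 − 961/4)/4 = 59/16, q_J = (379 − 961/4)/4 = 555/16, q_K = (327 − 961/4)/4 = 347/16.
Total output Q = 961/16, so price P = 415 - 4·(961/16) = 699/4.

174.75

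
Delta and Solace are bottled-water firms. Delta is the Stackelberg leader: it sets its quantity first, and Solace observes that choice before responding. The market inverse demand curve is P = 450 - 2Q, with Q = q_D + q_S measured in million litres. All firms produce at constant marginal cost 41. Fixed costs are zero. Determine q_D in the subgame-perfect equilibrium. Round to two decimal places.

Solve by backward induction. Given q_D, the follower Solace maximises π_S = (450 - 2q_D - 2q_S)q_S - 41q_S.
Follower FOC: 409 - 2q_D - 4q_S = 0, so q_S(q_D) = (409 - 2q_D)/4.
The leader anticipates this reaction. Substituting into P = 450 - 2Q gives P = 491/2 - q_D, so π_D = (491/2 - q_D)q_D - 41q_D.
Leader FOC: 409/2 - 2q_D = 0, so q_D = 409/4.
Then q_S = (409 - 2·(409/4))/4 = 409/8.

102.25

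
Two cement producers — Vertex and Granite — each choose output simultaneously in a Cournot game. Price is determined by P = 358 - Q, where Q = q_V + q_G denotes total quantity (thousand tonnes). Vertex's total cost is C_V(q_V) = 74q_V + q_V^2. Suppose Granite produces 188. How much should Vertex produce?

With the rival's output fixed at 188, Vertex's profit is π_V = (358 - 188 - q_V)q_V - (74q_V + q_V²) = (170 - q_V)q_V - (74q_V + q_V²).
∂π_V/∂q_V = 96 - 4q_V = 0, so q_V = 24.

24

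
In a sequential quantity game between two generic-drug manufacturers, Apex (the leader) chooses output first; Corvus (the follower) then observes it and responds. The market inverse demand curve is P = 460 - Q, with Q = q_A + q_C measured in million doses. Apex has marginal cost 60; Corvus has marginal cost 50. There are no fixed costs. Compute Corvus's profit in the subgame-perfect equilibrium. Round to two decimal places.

11556.25

The follower Corvus best-responds to any q_A: π_C = (460 - Q)q_C - 50q_C.
Setting the follower's marginal profit to zero, 410 - q_A - 2q_C = 0, i.e. q_C = (410 - q_A)/2.
The leader anticipates this reaction. Substituting into P = 460 - Q gives P = 255 - (1/2)q_A, so π_A = (255 - (1/2)q_A)q_A - 60q_A.
Leader FOC: 195 - q_A = 0, so q_A = 195.
Then q_C = (410 - 195)/2 = 215/2.
Price P = 460 - 605/2 = 315/2.
Corvus's profit: (315/2 - 50)·(215/2) = 11556.2500.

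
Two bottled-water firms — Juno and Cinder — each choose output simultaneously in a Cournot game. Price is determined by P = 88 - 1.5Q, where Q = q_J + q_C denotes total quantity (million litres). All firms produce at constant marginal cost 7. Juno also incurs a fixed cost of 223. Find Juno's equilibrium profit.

Each firm earns π_i = (88 - 1.5Q)q_i - 7q_i.
Setting ∂π_i/∂q_i = 0 with rivals' quantities fixed: 81 - 3q_i - (3/2)q_j = 0.
With identical firms every q_j equals q_i, so q_j = q_i and 81 = (9/2)q_i, giving q_i = 18.
Price P = 88 - (3/2)·36 = 34.
Juno's profit: (34 - 7)·18 - 223 = 263.

263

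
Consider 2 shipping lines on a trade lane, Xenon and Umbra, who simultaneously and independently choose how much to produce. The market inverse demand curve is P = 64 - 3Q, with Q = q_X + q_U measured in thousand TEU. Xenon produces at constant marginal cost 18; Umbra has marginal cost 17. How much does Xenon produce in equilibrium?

5

Xenon's profit: π_X = (64 - 3Q)q_X - (18q_X). Setting ∂π_X/∂q_X = 0: 46 - 6q_X - 3(q_U) = 0.
Umbra's profit: π_U = (64 - 3Q)q_U - (17q_U). Setting ∂π_U/∂q_U = 0: 47 - 6q_U - 3(q_X) = 0.
So q_X = (46 - 3q_U)/6 and q_U = (47 - 3q_X)/6.
Substituting one into the other gives q_X = 5 and q_U = 16/3.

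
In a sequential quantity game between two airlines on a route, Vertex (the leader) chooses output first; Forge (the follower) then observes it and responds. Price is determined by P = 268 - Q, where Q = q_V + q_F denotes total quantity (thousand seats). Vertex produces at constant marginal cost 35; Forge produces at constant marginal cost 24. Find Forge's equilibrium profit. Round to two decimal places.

4422.25

Solve by backward induction. Given q_V, the follower Forge maximises π_F = (268 - q_V - q_F)q_F - 24q_F.
Setting the follower's marginal profit to zero, 244 - q_V - 2q_F = 0, i.e. q_F = (244 - q_V)/2.
The leader anticipates this reaction. Substituting into P = 268 - Q gives P = 146 - (1/2)q_V, so π_V = (146 - (1/2)q_V)q_V - 35q_V.
Leader FOC: 111 - q_V = 0, so q_V = 111.
Then q_F = (244 - 111)/2 = 133/2.
Price P = 268 - 355/2 = 181/2.
Forge's profit: (181/2 - 24)·(133/2) = 4422.2500.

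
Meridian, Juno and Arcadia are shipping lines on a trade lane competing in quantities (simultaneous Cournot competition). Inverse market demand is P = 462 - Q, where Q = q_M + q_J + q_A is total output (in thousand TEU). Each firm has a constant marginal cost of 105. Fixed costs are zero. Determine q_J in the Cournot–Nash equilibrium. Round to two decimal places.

Each firm earns π_i = (462 - Q)q_i - 105q_i.
First-order condition (treating rivals' output as given): 357 - 2q_i - Σ_{j≠i} q_j = 0.
With identical firms every q_j equals q_i, so Σ_{j≠i} q_j = 2q_i and 357 = 4q_i, giving q_i = 357/4.

89.25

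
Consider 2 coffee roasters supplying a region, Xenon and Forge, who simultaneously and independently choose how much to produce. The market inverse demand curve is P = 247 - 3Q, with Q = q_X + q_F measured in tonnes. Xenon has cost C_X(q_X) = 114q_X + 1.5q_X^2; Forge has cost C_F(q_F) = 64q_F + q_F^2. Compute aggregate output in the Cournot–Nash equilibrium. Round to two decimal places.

27.98

Xenon's profit: π_X = (247 - 3Q)q_X - (114q_X + (3/2)q_X²). Setting ∂π_X/∂q_X = 0: 133 - 9q_X - 3(q_F) = 0.
Forge's profit: π_F = (247 - 3Q)q_F - (64q_F + q_F²). Setting ∂π_F/∂q_F = 0: 183 - 8q_F - 3(q_X) = 0.
So q_X = (133 - 3q_F)/9 and q_F = (183 - 3q_X)/8.
Substituting one into the other gives q_X = 515/63 and q_F = 416/21.
Total output Q = 515/63 + 416/21 = 1763/63.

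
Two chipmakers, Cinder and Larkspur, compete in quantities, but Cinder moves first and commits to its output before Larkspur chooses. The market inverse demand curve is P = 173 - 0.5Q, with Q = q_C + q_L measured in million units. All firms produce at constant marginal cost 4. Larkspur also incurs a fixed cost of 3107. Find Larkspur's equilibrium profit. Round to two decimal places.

Solve by backward induction. Given q_C, the follower Larkspur maximises π_L = (173 - (1/2)q_C - (1/2)q_L)q_L - 4q_L.
Follower FOC: 169 - (1/2)q_C - q_L = 0, so q_L(q_C) = (169 - (1/2)q_C).
The leader anticipates this reaction. Substituting into P = 173 - 0.5Q gives P = 177/2 - (1/4)q_C, so π_C = (177/2 - (1/4)q_C)q_C - 4q_C.
The leader's first-order condition 169/2 - (1/2)q_C = 0 yields q_C = 169.
Then q_L = (169 - (1/2)·169) = 169/2.
Price P = 173 - (1/2)·(507/2) = 185/4.
Larkspur's profit: (185/4 - 4)·(169/2) - 3107 = 463.1250.

463.13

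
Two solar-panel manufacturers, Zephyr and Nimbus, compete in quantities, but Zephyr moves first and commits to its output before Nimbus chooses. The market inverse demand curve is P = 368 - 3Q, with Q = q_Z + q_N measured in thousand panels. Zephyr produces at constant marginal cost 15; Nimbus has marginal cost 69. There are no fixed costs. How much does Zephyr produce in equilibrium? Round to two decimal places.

Solve by backward induction. Given q_Z, the follower Nimbus maximises π_N = (368 - 3q_Z - 3q_N)q_N - 69q_N.
Setting the follower's marginal profit to zero, 299 - 3q_Z - 6q_N = 0, i.e. q_N = (299 - 3q_Z)/6.
The leader anticipates this reaction. Substituting into P = 368 - 3Q gives P = 437/2 - (3/2)q_Z, so π_Z = (437/2 - (3/2)q_Z)q_Z - 15q_Z.
Maximising: ∂π_Z/∂q_Z = 407/2 - 3q_Z = 0, giving q_Z = 407/6.
Then q_N = (299 - 3·(407/6))/6 = 191/12.

67.83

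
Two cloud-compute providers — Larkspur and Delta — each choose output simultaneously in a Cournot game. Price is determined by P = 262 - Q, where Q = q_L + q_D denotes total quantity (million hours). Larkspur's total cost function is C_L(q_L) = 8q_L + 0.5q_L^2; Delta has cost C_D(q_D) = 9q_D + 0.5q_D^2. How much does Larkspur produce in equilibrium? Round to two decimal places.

63.63

Larkspur's profit: π_L = (262 - Q)q_L - (8q_L + (1/2)q_L²). Setting ∂π_L/∂q_L = 0: 254 - 3q_L - (q_D) = 0.
Delta's first-order condition: 253 - 3q_D - (q_L) = 0.
So q_L = (254 - q_D)/3 and q_D = (253 - q_L)/3.
Substituting one into the other gives q_L = 509/8 and q_D = 505/8.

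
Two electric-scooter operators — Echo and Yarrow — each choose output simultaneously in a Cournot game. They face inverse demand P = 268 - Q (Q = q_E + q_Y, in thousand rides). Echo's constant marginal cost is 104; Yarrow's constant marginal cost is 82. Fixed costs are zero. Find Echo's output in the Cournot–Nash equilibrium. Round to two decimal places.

47.33

Echo's profit: π_E = (268 - Q)q_E - (104q_E). Setting ∂π_E/∂q_E = 0: 164 - 2q_E - (q_Y) = 0.
Yarrow's profit: π_Y = (268 - Q)q_Y - (82q_Y). Setting ∂π_Y/∂q_Y = 0: 186 - 2q_Y - (q_E) = 0.
Rearranging gives the reaction functions q_E = (164 - q_Y)/2 and q_Y = (186 - q_E)/2.
Solving the pair: q_E = 142/3, q_Y = 208/3.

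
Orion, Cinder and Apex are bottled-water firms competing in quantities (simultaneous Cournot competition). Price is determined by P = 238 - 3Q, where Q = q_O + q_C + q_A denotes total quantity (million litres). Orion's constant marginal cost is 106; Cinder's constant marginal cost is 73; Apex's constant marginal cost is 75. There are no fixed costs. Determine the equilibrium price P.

Orion's profit: π_O = (238 - 3Q)q_O - (106q_O). Setting ∂π_O/∂q_O = 0: 132 - 6q_O - 3(q_C + q_A) = 0.
Cinder's first-order condition: 165 - 6q_C - 3(q_O + q_A) = 0.
Apex's first-order condition: 163 - 6q_A - 3(q_O + q_C) = 0.
Summing all 3 equations gives 460 − 12Q = 0, hence Q = 115/3.
Back-substituting: q_O = (132 − 115)/3 = 17/3, q_C = (165 − 115)/3 = 50/3, q_A = (163 − 115)/3 = 16.
Total output Q = 115/3, so price P = 238 - 3·(115/3) = 123.

123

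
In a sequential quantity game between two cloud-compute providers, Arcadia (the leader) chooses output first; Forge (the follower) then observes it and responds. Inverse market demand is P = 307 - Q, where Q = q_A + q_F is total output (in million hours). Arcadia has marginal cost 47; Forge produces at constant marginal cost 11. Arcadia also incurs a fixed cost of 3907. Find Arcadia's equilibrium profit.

2365

The follower Forge best-responds to any q_A: π_F = (307 - Q)q_F - 11q_F.
∂π_F/∂q_F = 296 - q_A - 2q_F = 0 gives the reaction function q_F = (296 - q_A)/2.
The leader anticipates this reaction. Substituting into P = 307 - Q gives P = 159 - (1/2)q_A, so π_A = (159 - (1/2)q_A)q_A - 47q_A.
The leader's first-order condition 112 - q_A = 0 yields q_A = 112.
Then q_F = (296 - 112)/2 = 92.
Price P = 307 - 204 = 103.
Arcadia's profit: (103 - 47)·112 - 3907 = 2365.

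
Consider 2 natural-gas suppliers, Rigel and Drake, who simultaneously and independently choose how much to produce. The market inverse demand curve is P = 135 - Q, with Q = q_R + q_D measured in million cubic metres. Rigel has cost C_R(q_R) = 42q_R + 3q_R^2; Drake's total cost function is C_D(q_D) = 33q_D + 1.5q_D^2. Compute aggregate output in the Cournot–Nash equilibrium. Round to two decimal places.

27.85

Rigel's profit: π_R = (135 - Q)q_R - (42q_R + 3q_R²). Setting ∂π_R/∂q_R = 0: 93 - 8q_R - (q_D) = 0.
Drake's first-order condition: 102 - 5q_D - (q_R) = 0.
Rearranging gives the reaction functions q_R = (93 - q_D)/8 and q_D = (102 - q_R)/5.
Solving the pair: q_R = 121/13, q_D = 241/13.
Total output Q = 121/13 + 241/13 = 362/13.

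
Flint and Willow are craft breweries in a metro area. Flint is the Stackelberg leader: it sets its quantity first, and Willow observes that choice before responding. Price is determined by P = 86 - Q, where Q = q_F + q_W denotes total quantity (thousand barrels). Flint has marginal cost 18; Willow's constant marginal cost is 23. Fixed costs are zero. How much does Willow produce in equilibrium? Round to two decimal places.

13.25

The follower Willow best-responds to any q_F: π_W = (86 - Q)q_W - 23q_W.
Setting the follower's marginal profit to zero, 63 - q_F - 2q_W = 0, i.e. q_W = (63 - q_F)/2.
Flint substitutes q_W(q_F) into its own profit: π_F = q_F(86 - q_F - (63 - q_F)/2) - 18q_F = (109/2 - (1/2)q_F)q_F - 18q_F.
Maximising: ∂π_F/∂q_F = 73/2 - q_F = 0, giving q_F = 73/2.
Then q_W = (63 - 73/2)/2 = 53/4.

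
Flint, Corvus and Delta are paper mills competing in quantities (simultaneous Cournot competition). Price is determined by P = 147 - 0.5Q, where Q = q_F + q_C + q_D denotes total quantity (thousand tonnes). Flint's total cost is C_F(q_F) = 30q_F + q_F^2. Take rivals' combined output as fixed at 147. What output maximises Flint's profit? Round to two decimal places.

14.50

With rivals' combined output fixed at 147, Flint's profit is π_F = (147 - (1/2)·147 - (1/2)q_F)q_F - (30q_F + q_F²) = (147/2 - (1/2)q_F)q_F - (30q_F + q_F²).
∂π_F/∂q_F = 87/2 - 3q_F = 0, so q_F = 29/2.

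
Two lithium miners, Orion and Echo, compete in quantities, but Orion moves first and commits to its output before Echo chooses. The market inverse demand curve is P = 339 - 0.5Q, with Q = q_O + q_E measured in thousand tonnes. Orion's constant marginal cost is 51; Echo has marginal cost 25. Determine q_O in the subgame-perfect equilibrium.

The follower Echo best-responds to any q_O: π_E = (339 - 0.5Q)q_E - 25q_E.
Setting the follower's marginal profit to zero, 314 - (1/2)q_O - q_E = 0, i.e. q_E = (314 - (1/2)q_O).
The leader anticipates this reaction. Substituting into P = 339 - 0.5Q gives P = 182 - (1/4)q_O, so π_O = (182 - (1/4)q_O)q_O - 51q_O.
Leader FOC: 131 - (1/2)q_O = 0, so q_O = 262.
Then q_E = (314 - (1/2)·262) = 183.

262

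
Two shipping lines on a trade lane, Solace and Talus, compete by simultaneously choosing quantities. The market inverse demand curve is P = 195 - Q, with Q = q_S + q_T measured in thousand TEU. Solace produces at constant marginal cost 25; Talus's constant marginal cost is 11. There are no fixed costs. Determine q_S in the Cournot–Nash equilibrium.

52

Solace's profit: π_S = (195 - Q)q_S - (25q_S). Setting ∂π_S/∂q_S = 0: 170 - 2q_S - (q_T) = 0.
Talus's first-order condition: 184 - 2q_T - (q_S) = 0.
Best responses: q_S = (170 - q_T)/2, q_T = (184 - q_S)/2.
Substituting one into the other gives q_S = 52 and q_T = 66.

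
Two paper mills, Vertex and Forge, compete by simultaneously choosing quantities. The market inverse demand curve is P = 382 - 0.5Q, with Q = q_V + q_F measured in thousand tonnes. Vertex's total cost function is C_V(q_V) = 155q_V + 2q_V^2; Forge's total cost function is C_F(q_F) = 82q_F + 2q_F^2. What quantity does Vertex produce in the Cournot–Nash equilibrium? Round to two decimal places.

Vertex's profit: π_V = (382 - 0.5Q)q_V - (155q_V + 2q_V²). Setting ∂π_V/∂q_V = 0: 227 - 5q_V - (1/2)(q_F) = 0.
Forge's first-order condition: 300 - 5q_F - (1/2)(q_V) = 0.
Best responses: q_V = (227 - (1/2)q_F)/5, q_F = (300 - (1/2)q_V)/5.
Substituting one into the other gives q_V = 39.7980 and q_F = 56.0202.

39.80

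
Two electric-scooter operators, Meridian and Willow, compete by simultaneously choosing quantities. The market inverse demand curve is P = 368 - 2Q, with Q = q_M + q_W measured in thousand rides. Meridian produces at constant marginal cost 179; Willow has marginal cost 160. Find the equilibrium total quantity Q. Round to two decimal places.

66.17

Meridian's profit: π_M = (368 - 2Q)q_M - (179q_M). Setting ∂π_M/∂q_M = 0: 189 - 4q_M - 2(q_W) = 0.
Willow's first-order condition: 208 - 4q_W - 2(q_M) = 0.
Rearranging gives the reaction functions q_M = (189 - 2q_W)/4 and q_W = (208 - 2q_M)/4.
Solving the pair: q_M = 85/3, q_W = 227/6.
Total output Q = 85/3 + 227/6 = 397/6.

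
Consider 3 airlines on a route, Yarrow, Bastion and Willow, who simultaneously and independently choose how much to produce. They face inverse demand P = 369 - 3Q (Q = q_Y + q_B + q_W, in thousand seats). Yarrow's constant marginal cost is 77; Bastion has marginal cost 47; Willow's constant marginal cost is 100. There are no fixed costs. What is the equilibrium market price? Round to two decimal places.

148.25

Yarrow's profit: π_Y = (369 - 3Q)q_Y - (77q_Y). Setting ∂π_Y/∂q_Y = 0: 292 - 6q_Y - 3(q_B + q_W) = 0.
Bastion's first-order condition: 322 - 6q_B - 3(q_Y + q_W) = 0.
Willow's first-order condition: 269 - 6q_W - 3(q_Y + q_B) = 0.
Adding the 3 first-order conditions: 883 − 12Q = 0, so Q = 883/12.
Back-substituting: q_Y = (292 − 883/4)/3 = 95/4, q_B = (322 − 883/4)/3 = 135/4, q_W = (269 − 883/4)/3 = 193/12.
Total output Q = 883/12, so price P = 369 - 3·(883/12) = 593/4.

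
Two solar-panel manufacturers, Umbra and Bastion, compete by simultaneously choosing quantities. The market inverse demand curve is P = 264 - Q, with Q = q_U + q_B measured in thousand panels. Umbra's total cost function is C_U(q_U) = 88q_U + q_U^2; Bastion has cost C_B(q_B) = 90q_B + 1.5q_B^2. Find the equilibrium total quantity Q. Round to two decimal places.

Umbra's profit: π_U = (264 - Q)q_U - (88q_U + q_U²). Setting ∂π_U/∂q_U = 0: 176 - 4q_U - (q_B) = 0.
Bastion's first-order condition: 174 - 5q_B - (q_U) = 0.
So q_U = (176 - q_B)/4 and q_B = (174 - q_U)/5.
Substituting one into the other gives q_U = 706/19 and q_B = 520/19.
Total output Q = 706/19 + 520/19 = 1226/19.

64.53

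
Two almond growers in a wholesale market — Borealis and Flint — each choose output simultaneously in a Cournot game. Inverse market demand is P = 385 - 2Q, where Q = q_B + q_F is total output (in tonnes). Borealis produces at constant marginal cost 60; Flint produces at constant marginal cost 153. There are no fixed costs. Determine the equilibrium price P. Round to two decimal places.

199.33

Borealis's profit: π_B = (385 - 2Q)q_B - (60q_B). Setting ∂π_B/∂q_B = 0: 325 - 4q_B - 2(q_F) = 0.
Flint's first-order condition: 232 - 4q_F - 2(q_B) = 0.
So q_B = (325 - 2q_F)/4 and q_F = (232 - 2q_B)/4.
Solving the pair: q_B = 209/3, q_F = 139/6.
Total output Q = 557/6, so price P = 385 - 2·(557/6) = 598/3.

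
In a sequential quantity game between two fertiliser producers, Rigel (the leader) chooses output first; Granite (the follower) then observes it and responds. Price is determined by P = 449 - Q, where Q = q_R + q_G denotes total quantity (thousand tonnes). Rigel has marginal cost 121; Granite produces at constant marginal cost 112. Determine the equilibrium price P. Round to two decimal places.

200.75

The follower Granite best-responds to any q_R: π_G = (449 - Q)q_G - 112q_G.
Setting the follower's marginal profit to zero, 337 - q_R - 2q_G = 0, i.e. q_G = (337 - q_R)/2.
The leader anticipates this reaction. Substituting into P = 449 - Q gives P = 561/2 - (1/2)q_R, so π_R = (561/2 - (1/2)q_R)q_R - 121q_R.
The leader's first-order condition 319/2 - q_R = 0 yields q_R = 319/2.
Then q_G = (337 - 319/2)/2 = 355/4.
Total output Q = 993/4, so price P = 449 - 993/4 = 803/4.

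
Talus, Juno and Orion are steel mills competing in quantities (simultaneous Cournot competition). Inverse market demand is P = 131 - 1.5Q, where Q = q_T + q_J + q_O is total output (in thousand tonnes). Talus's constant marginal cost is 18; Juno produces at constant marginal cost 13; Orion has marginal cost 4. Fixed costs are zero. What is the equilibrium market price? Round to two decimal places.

41.50

Talus's profit: π_T = (131 - 1.5Q)q_T - (18q_T). Setting ∂π_T/∂q_T = 0: 113 - 3q_T - (3/2)(q_J + q_O) = 0.
Juno's first-order condition: 118 - 3q_J - (3/2)(q_T + q_O) = 0.
Orion's profit: π_O = (131 - 1.5Q)q_O - (4q_O). Setting ∂π_O/∂q_O = 0: 127 - 3q_O - (3/2)(q_T + q_J) = 0.
Summing all 3 equations gives 358 − 6Q = 0, hence Q = 179/3.
Back-substituting: q_T = (113 − 179/2)/(3/2) = 47/3, q_J = (118 − 179/2)/(3/2) = 19, q_O = (127 − 179/2)/(3/2) = 25.
Total output Q = 179/3, so price P = 131 - (3/2)·(179/3) = 83/2.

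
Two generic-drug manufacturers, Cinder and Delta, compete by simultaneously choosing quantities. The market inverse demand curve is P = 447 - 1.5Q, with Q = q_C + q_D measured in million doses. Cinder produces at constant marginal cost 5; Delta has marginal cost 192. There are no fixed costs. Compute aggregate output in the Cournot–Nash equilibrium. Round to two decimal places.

Cinder's profit: π_C = (447 - 1.5Q)q_C - (5q_C). Setting ∂π_C/∂q_C = 0: 442 - 3q_C - (3/2)(q_D) = 0.
Delta's profit: π_D = (447 - 1.5Q)q_D - (192q_D). Setting ∂π_D/∂q_D = 0: 255 - 3q_D - (3/2)(q_C) = 0.
Rearranging gives the reaction functions q_C = (442 - (3/2)q_D)/3 and q_D = (255 - (3/2)q_C)/3.
Solving the pair: q_C = 1258/9, q_D = 136/9.
Total output Q = 1258/9 + 136/9 = 1394/9.

154.89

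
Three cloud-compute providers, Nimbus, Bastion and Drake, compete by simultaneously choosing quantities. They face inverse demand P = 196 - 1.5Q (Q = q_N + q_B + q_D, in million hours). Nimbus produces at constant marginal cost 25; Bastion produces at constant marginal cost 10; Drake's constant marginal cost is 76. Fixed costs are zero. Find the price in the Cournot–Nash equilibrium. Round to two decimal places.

Nimbus's profit: π_N = (196 - 1.5Q)q_N - (25q_N). Setting ∂π_N/∂q_N = 0: 171 - 3q_N - (3/2)(q_B + q_D) = 0.
Bastion's profit: π_B = (196 - 1.5Q)q_B - (10q_B). Setting ∂π_B/∂q_B = 0: 186 - 3q_B - (3/2)(q_N + q_D) = 0.
Drake's profit: π_D = (196 - 1.5Q)q_D - (76q_D). Setting ∂π_D/∂q_D = 0: 120 - 3q_D - (3/2)(q_N + q_B) = 0.
Adding the 3 first-order conditions: 477 − 6Q = 0, so Q = 159/2.
Back-substituting: q_N = (171 − 477/4)/(3/2) = 69/2, q_B = (186 − 477/4)/(3/2) = 89/2, q_D = (120 − 477/4)/(3/2) = 1/2.
Total output Q = 159/2, so price P = 196 - (3/2)·(159/2) = 307/4.

76.75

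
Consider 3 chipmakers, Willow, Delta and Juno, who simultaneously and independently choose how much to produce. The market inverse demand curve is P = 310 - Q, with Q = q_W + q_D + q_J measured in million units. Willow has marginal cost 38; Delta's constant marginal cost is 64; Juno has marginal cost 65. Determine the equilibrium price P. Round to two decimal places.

Willow's profit: π_W = (310 - Q)q_W - (38q_W). Setting ∂π_W/∂q_W = 0: 272 - 2q_W - (q_D + q_J) = 0.
Delta's profit: π_D = (310 - Q)q_D - (64q_D). Setting ∂π_D/∂q_D = 0: 246 - 2q_D - (q_W + q_J) = 0.
Juno's first-order condition: 245 - 2q_J - (q_W + q_D) = 0.
Adding the 3 conditions: 763 − 2Q − 2Q = 0, i.e. Q = 763/4.
Back-substituting: q_W = (272 − 763/4) = 325/4, q_D = (246 − 763/4) = 221/4, q_J = (245 − 763/4) = 217/4.
Total output Q = 763/4, so price P = 310 - 763/4 = 477/4.

119.25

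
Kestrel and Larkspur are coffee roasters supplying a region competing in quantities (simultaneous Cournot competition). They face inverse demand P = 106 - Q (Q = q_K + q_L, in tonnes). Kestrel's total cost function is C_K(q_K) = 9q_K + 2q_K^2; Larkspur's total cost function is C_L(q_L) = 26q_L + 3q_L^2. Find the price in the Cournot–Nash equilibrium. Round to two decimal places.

Kestrel's profit: π_K = (106 - Q)q_K - (9q_K + 2q_K²). Setting ∂π_K/∂q_K = 0: 97 - 6q_K - (q_L) = 0.
Larkspur's first-order condition: 80 - 8q_L - (q_K) = 0.
Rearranging gives the reaction functions q_K = (97 - q_L)/6 and q_L = (80 - q_K)/8.
Solving the pair: q_K = 696/47, q_L = 383/47.
Total output Q = 1079/47, so price P = 106 - 1079/47 = 83.0426.

83.04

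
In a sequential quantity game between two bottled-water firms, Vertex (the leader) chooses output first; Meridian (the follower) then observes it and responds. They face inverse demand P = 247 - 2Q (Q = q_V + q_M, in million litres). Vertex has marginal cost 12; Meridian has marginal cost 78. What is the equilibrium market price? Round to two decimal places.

The follower Meridian best-responds to any q_V: π_M = (247 - 2Q)q_M - 78q_M.
∂π_M/∂q_M = 169 - 2q_V - 4q_M = 0 gives the reaction function q_M = (169 - 2q_V)/4.
The leader anticipates this reaction. Substituting into P = 247 - 2Q gives P = 325/2 - q_V, so π_V = (325/2 - q_V)q_V - 12q_V.
Maximising: ∂π_V/∂q_V = 301/2 - 2q_V = 0, giving q_V = 301/4.
Then q_M = (169 - 2·(301/4))/4 = 37/8.
Total output Q = 639/8, so price P = 247 - 2·(639/8) = 349/4.

87.25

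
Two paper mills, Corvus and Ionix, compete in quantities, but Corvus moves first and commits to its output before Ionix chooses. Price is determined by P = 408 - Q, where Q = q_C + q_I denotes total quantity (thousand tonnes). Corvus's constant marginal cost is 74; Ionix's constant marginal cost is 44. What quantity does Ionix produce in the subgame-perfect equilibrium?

Solve by backward induction. Given q_C, the follower Ionix maximises π_I = (408 - q_C - q_I)q_I - 44q_I.
Follower FOC: 364 - q_C - 2q_I = 0, so q_I(q_C) = (364 - q_C)/2.
Corvus substitutes q_I(q_C) into its own profit: π_C = q_C(408 - q_C - (364 - q_C)/2) - 74q_C = (226 - (1/2)q_C)q_C - 74q_C.
The leader's first-order condition 152 - q_C = 0 yields q_C = 152.
Then q_I = (364 - 152)/2 = 106.

106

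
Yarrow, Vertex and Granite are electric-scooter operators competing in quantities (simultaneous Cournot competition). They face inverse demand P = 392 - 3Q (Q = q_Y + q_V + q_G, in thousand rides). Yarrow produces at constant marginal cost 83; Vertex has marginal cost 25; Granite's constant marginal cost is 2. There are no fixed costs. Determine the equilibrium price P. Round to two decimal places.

Yarrow's profit: π_Y = (392 - 3Q)q_Y - (83q_Y). Setting ∂π_Y/∂q_Y = 0: 309 - 6q_Y - 3(q_V + q_G) = 0.
Vertex's profit: π_V = (392 - 3Q)q_V - (25q_V). Setting ∂π_V/∂q_V = 0: 367 - 6q_V - 3(q_Y + q_G) = 0.
Granite's first-order condition: 390 - 6q_G - 3(q_Y + q_V) = 0.
Summing all 3 equations gives 1066 − 12Q = 0, hence Q = 533/6.
Back-substituting: q_Y = (309 − 533/2)/3 = 85/6, q_V = (367 − 533/2)/3 = 67/2, q_G = (390 − 533/2)/3 = 247/6.
Total output Q = 533/6, so price P = 392 - 3·(533/6) = 251/2.

125.50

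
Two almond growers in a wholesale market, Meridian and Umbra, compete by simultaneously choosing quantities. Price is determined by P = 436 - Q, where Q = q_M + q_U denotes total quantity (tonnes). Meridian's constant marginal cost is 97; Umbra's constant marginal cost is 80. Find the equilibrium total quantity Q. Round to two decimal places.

231.67

Meridian's profit: π_M = (436 - Q)q_M - (97q_M). Setting ∂π_M/∂q_M = 0: 339 - 2q_M - (q_U) = 0.
Umbra's profit: π_U = (436 - Q)q_U - (80q_U). Setting ∂π_U/∂q_U = 0: 356 - 2q_U - (q_M) = 0.
Rearranging gives the reaction functions q_M = (339 - q_U)/2 and q_U = (356 - q_M)/2.
Solving the pair: q_M = 322/3, q_U = 373/3.
Total output Q = 322/3 + 373/3 = 695/3.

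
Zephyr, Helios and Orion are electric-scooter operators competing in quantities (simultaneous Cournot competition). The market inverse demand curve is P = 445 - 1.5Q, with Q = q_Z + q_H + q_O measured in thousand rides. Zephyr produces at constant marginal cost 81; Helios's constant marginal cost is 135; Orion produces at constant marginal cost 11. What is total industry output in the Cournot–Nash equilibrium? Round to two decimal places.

184.67

Zephyr's profit: π_Z = (445 - 1.5Q)q_Z - (81q_Z). Setting ∂π_Z/∂q_Z = 0: 364 - 3q_Z - (3/2)(q_H + q_O) = 0.
Helios's first-order condition: 310 - 3q_H - (3/2)(q_Z + q_O) = 0.
Orion's first-order condition: 434 - 3q_O - (3/2)(q_Z + q_H) = 0.
Adding the 3 first-order conditions: 1108 − 6Q = 0, so Q = 554/3.
Back-substituting: q_Z = (364 − 277)/(3/2) = 58, q_H = (310 − 277)/(3/2) = 22, q_O = (434 − 277)/(3/2) = 314/3.
Total output Q = 58 + 22 + 314/3 = 554/3.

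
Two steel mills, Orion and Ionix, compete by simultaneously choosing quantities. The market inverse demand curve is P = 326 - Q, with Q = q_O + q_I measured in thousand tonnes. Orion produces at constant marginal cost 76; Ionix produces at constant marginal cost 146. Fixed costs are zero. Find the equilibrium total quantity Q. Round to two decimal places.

143.33

Orion's profit: π_O = (326 - Q)q_O - (76q_O). Setting ∂π_O/∂q_O = 0: 250 - 2q_O - (q_I) = 0.
Ionix's first-order condition: 180 - 2q_I - (q_O) = 0.
Best responses: q_O = (250 - q_I)/2, q_I = (180 - q_O)/2.
Solving the pair: q_O = 320/3, q_I = 110/3.
Total output Q = 320/3 + 110/3 = 430/3.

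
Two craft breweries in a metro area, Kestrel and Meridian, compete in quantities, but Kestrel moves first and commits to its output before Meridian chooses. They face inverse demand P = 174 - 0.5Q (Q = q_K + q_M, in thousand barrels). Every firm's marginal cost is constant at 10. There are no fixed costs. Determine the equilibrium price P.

51

The follower Meridian best-responds to any q_K: π_M = (174 - 0.5Q)q_M - 10q_M.
Setting the follower's marginal profit to zero, 164 - (1/2)q_K - q_M = 0, i.e. q_M = (164 - (1/2)q_K).
The leader anticipates this reaction. Substituting into P = 174 - 0.5Q gives P = 92 - (1/4)q_K, so π_K = (92 - (1/4)q_K)q_K - 10q_K.
Maximising: ∂π_K/∂q_K = 82 - (1/2)q_K = 0, giving q_K = 164.
Then q_M = (164 - (1/2)·164) = 82.
Total output Q = 246, so price P = 174 - (1/2)·246 = 51.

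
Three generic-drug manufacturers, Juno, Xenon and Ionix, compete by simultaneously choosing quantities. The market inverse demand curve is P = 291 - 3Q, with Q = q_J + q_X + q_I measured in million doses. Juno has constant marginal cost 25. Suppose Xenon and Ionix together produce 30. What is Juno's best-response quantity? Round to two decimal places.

With rivals' combined output fixed at 30, Juno's profit is π_J = (291 - 3·30 - 3q_J)q_J - (25q_J) = (201 - 3q_J)q_J - (25q_J).
∂π_J/∂q_J = 176 - 6q_J = 0, so q_J = 88/3.

29.33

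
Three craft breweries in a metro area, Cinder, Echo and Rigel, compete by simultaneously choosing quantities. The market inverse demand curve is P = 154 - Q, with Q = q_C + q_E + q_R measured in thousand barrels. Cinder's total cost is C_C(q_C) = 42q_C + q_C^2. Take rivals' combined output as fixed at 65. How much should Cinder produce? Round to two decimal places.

11.75

With rivals' combined output fixed at 65, Cinder's profit is π_C = (154 - 65 - q_C)q_C - (42q_C + q_C²) = (89 - q_C)q_C - (42q_C + q_C²).
∂π_C/∂q_C = 47 - 4q_C = 0, so q_C = 47/4.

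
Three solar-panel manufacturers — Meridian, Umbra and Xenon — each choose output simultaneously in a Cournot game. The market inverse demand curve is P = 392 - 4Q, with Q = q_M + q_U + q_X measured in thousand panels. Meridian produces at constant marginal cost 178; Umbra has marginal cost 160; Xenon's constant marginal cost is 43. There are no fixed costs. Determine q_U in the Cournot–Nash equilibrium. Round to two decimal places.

Meridian's profit: π_M = (392 - 4Q)q_M - (178q_M). Setting ∂π_M/∂q_M = 0: 214 - 8q_M - 4(q_U + q_X) = 0.
Umbra's first-order condition: 232 - 8q_U - 4(q_M + q_X) = 0.
Xenon's profit: π_X = (392 - 4Q)q_X - (43q_X). Setting ∂π_X/∂q_X = 0: 349 - 8q_X - 4(q_M + q_U) = 0.
Adding the 3 first-order conditions: 795 − 16Q = 0, so Q = 795/16.
Back-substituting: q_M = (214 − 795/4)/4 = 61/16, q_U = (232 − 795/4)/4 = 133/16, q_X = (349 − 795/4)/4 = 601/16.

8.31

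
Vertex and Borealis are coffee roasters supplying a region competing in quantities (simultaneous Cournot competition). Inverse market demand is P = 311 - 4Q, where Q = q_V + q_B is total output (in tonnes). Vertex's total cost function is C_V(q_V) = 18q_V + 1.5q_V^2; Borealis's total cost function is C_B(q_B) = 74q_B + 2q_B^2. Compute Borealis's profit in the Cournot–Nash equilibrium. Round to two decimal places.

918.20

Vertex's profit: π_V = (311 - 4Q)q_V - (18q_V + (3/2)q_V²). Setting ∂π_V/∂q_V = 0: 293 - 11q_V - 4(q_B) = 0.
Borealis's first-order condition: 237 - 12q_B - 4(q_V) = 0.
So q_V = (293 - 4q_B)/11 and q_B = (237 - 4q_V)/12.
Substituting one into the other gives q_V = 642/29 and q_B = 1435/116.
Price P = 311 - 4·34.5086 = 172.9655.
Borealis's profit: 172.9655·(1435/116) - 74·(1435/116) - 2(1435/116)² = 918.2038.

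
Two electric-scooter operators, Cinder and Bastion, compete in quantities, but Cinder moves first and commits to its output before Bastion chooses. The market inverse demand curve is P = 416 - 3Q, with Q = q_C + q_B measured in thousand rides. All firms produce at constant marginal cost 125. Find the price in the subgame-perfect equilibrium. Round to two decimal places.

197.75

Solve by backward induction. Given q_C, the follower Bastion maximises π_B = (416 - 3q_C - 3q_B)q_B - 125q_B.
∂π_B/∂q_B = 291 - 3q_C - 6q_B = 0 gives the reaction function q_B = (291 - 3q_C)/6.
The leader anticipates this reaction. Substituting into P = 416 - 3Q gives P = 541/2 - (3/2)q_C, so π_C = (541/2 - (3/2)q_C)q_C - 125q_C.
The leader's first-order condition 291/2 - 3q_C = 0 yields q_C = 97/2.
Then q_B = (291 - 3·(97/2))/6 = 97/4.
Total output Q = 291/4, so price P = 416 - 3·(291/4) = 791/4.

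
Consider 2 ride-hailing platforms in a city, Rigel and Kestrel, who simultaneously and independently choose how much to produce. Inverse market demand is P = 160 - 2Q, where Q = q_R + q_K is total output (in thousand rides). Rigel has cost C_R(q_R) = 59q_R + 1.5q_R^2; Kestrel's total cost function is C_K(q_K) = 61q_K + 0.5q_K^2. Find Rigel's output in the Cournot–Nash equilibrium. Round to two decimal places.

Rigel's profit: π_R = (160 - 2Q)q_R - (59q_R + (3/2)q_R²). Setting ∂π_R/∂q_R = 0: 101 - 7q_R - 2(q_K) = 0.
Kestrel's first-order condition: 99 - 5q_K - 2(q_R) = 0.
Rearranging gives the reaction functions q_R = (101 - 2q_K)/7 and q_K = (99 - 2q_R)/5.
Solving the pair: q_R = 307/31, q_K = 491/31.

9.90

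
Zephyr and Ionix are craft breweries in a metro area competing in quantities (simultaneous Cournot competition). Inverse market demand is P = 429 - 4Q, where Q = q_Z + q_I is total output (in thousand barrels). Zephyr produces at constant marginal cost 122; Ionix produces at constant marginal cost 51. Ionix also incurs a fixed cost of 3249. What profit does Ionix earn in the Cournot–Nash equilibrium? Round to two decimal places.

2351.03

Zephyr's profit: π_Z = (429 - 4Q)q_Z - (122q_Z). Setting ∂π_Z/∂q_Z = 0: 307 - 8q_Z - 4(q_I) = 0.
Ionix's first-order condition: 378 - 8q_I - 4(q_Z) = 0.
So q_Z = (307 - 4q_I)/8 and q_I = (378 - 4q_Z)/8.
Substituting one into the other gives q_Z = 59/3 and q_I = 449/12.
Price P = 429 - 4·(685/12) = 602/3.
Ionix's profit: (602/3 - 51)·(449/12) - 3249 = 2351.0278.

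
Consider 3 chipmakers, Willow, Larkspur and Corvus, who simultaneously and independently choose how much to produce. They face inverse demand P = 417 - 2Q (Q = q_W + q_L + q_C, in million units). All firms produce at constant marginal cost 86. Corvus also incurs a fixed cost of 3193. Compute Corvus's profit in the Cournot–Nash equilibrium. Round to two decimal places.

A representative firm's profit is π_i = q_i(417 - 2Q) - 86q_i.
First-order condition (treating rivals' output as given): 331 - 4q_i - 2·Σ_{j≠i} q_j = 0.
By symmetry each firm produces the same amount; substituting Σ_{j≠i} q_j = 2q_i yields q_i = 331/8.
Price P = 417 - 2·(993/8) = 675/4.
Corvus's profit: (675/4 - 86)·(331/8) - 3193 = 230.7813.

230.78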